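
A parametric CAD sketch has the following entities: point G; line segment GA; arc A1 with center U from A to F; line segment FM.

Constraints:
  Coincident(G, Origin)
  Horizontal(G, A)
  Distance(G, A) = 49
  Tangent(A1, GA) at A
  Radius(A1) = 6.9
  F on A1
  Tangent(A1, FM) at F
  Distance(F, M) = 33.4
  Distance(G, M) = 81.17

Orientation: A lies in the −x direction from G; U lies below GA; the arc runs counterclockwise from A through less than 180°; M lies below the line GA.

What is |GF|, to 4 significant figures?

54.16

Checks: |UF| = 6.900 ✓; ∠(UF, FM) = 90.00° ✓; |FM| = 33.40 ✓; |GM| = 81.17 ✓.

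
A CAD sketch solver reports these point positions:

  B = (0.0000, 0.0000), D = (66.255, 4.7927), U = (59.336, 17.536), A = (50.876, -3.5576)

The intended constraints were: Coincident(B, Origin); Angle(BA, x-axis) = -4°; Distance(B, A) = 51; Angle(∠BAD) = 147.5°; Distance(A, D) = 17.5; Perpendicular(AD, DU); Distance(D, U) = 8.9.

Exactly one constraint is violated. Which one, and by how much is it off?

Distance(D, U) = 8.9 — off by 5.60.

B = (0.00, 0.00) ✓; BA at -4.000° ✓; |BA| = 51.00 ✓; ∠BAD = 147.5° ✓; |AD| = 17.50 ✓; ∠(AD, DU) = 90.00° ✓; |DU| = 14.50 ✗.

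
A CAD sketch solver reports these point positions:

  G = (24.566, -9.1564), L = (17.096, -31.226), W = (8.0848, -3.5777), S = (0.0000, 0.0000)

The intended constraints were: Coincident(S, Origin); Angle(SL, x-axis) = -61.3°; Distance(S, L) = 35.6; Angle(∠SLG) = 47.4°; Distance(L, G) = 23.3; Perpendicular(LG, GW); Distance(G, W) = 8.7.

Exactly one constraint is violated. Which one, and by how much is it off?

Distance(G, W) = 8.7 — off by 8.70.

S = (0.00, 0.00) ✓; SL at -61.30° ✓; |SL| = 35.60 ✓; ∠SLG = 47.40° ✓; |LG| = 23.30 ✓; ∠(LG, GW) = 90.00° ✓; |GW| = 17.40 ✗.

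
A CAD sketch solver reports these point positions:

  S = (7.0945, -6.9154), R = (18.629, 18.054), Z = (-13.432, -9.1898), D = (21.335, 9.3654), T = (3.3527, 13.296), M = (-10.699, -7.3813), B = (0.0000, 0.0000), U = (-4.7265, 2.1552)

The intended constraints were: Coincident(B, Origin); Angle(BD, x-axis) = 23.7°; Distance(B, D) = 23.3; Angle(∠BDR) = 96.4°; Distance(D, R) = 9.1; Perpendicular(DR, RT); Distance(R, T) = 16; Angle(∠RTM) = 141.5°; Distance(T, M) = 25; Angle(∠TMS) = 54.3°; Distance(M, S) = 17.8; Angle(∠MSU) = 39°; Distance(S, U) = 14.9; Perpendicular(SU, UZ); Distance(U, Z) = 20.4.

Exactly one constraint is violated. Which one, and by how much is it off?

Distance(U, Z) = 20.4 — off by 6.10.

B = (0.00, 0.00) ✓; BD at 23.70° ✓; |BD| = 23.30 ✓; ∠BDR = 96.40° ✓; |DR| = 9.100 ✓; ∠(DR, RT) = 90.00° ✓; |RT| = 16.00 ✓; ∠RTM = 141.5° ✓; |TM| = 25.00 ✓; ∠TMS = 54.30° ✓; |MS| = 17.80 ✓; ∠MSU = 39.00° ✓; |SU| = 14.90 ✓; ∠(SU, UZ) = 90.00° ✓; |UZ| = 14.30 ✗.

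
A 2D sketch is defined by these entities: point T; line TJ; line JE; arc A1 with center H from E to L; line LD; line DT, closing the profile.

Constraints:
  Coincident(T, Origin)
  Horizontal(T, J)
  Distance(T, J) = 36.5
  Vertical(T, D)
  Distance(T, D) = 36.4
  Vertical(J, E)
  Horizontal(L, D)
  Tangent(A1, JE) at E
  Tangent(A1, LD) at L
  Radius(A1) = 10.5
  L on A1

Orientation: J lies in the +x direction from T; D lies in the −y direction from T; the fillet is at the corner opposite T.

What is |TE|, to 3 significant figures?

44.8

The virtual corner opposite T is at (36.5, -36.4). A1 meets JE tangentially, so HE is at right angles to JE and tangency of A1 to LD means the radius HL is perpendicular to LD, with radius 10.5, so the center H sits 10.5 in from both sides at H = (26.0, -25.9). That places the tangent points at E = (36.5, -25.9) on JE and L = (26.0, -36.4) on LD. Then |TE| = |E − T| = 44.8.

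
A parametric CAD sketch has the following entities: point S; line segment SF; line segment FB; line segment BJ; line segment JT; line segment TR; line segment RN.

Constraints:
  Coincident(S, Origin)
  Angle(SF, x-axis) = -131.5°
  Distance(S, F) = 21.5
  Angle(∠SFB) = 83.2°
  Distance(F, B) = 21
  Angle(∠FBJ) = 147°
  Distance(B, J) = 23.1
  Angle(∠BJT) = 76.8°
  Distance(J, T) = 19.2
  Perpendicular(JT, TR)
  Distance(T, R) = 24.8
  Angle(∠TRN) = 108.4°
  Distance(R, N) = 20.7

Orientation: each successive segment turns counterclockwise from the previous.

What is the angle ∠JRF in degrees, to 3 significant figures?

148°

S is at the origin; SF runs at -131.5° with length 21.5, so F = (-14.2, -16.1). ∠SFB = 83.2° gives FB at -34.7° from the x-axis; with |FB| = 21.0, B = (3.02, -28.1). ∠FBJ = 147.0° gives BJ at -1.70° from the x-axis; with |BJ| = 23.1, J = (26.1, -28.7). ∠BJT = 76.8° gives JT at 102° from the x-axis; with |JT| = 19.2, T = (22.3, -9.93). JT is perpendicular to TR, so TR runs at -168°; with |TR| = 24.8, R = (-2.02, -14.9). Then cos ∠JRF = RJ·RF / (|RJ||RF|), giving 148°.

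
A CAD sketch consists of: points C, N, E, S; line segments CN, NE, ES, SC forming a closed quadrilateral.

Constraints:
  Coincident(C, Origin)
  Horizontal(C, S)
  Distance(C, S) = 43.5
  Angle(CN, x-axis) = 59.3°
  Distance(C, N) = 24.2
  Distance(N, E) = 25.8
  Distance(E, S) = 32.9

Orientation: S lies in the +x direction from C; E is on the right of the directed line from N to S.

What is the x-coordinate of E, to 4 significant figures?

10.98

Checks: |NE| = 25.80 ✓; |ES| = 32.90 ✓.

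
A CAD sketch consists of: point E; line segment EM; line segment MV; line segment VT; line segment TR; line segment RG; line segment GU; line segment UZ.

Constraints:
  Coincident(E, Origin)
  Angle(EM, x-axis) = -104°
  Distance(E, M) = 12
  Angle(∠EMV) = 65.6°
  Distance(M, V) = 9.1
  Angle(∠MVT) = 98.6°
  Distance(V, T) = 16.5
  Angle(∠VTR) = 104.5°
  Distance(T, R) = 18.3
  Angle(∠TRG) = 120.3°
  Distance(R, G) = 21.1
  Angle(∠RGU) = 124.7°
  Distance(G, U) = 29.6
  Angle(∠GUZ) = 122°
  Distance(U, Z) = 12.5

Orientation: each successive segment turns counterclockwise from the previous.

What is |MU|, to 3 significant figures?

28.3

E is at the origin; EM runs at -104.0° with length 12.0, so M = (-2.90, -11.6). ∠EMV = 65.6° gives MV at 10.4° from the x-axis; with |MV| = 9.1, V = (6.05, -10.0). ∠MVT = 98.6° gives VT at 91.8° from the x-axis; with |VT| = 16.5, T = (5.53, 6.49). ∠VTR = 104.5° gives TR at 167° from the x-axis; with |TR| = 18.3, R = (-12.3, 10.5). ∠TRG = 120.3° gives RG at -133° from the x-axis; with |RG| = 21.1, G = (-26.7, -4.92). ∠RGU = 124.7° gives GU at -77.7° from the x-axis; with |GU| = 29.6, U = (-20.4, -33.8). Then |MU| = |U − M| = 28.3.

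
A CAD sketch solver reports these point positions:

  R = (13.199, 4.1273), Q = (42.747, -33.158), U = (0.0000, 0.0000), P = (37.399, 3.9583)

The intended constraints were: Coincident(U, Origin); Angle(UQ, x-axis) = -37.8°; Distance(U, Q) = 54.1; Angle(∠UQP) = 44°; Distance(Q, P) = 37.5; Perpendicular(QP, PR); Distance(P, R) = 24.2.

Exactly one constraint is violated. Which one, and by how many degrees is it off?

Perpendicular(QP, PR) — off by 8.60°.

U = (0.00, 0.00) ✓; UQ at -37.80° ✓; |UQ| = 54.10 ✓; ∠UQP = 44.00° ✓; |QP| = 37.50 ✓; ∠(QP, PR) = 81.40° ✗; |PR| = 24.20 ✓.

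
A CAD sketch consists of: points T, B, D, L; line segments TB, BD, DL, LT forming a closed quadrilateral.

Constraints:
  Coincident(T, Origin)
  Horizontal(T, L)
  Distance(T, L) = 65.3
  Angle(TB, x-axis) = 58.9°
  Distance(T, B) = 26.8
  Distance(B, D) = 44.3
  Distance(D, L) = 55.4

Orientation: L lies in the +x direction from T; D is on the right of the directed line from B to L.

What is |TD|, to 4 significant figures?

25.63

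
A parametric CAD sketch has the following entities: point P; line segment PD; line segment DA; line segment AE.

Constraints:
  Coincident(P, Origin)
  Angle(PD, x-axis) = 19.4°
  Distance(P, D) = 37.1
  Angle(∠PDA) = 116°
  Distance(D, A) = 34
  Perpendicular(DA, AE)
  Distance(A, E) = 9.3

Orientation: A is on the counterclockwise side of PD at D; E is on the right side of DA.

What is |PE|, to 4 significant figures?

65.92

P is at the origin; PD runs at 19.4° with length 37.1, so D = 37.1·(cos 19.4°, sin 19.4°) = (34.99, 12.32). ∠PDA = 116.0°, so DA runs at 19.4° + (180° − 116.0°) = 83.40° from the x-axis; with |DA| = 34.0, A = D + 34.0·(cos 83.40°, sin 83.40°) = (38.90, 46.10). DA is perpendicular to AE; with |AE| = 9.3 on the right of DA, E = A + 9.3·(0.9934, -0.1149) = (48.14, 45.03). Then |PE| = |E − P| = 65.92.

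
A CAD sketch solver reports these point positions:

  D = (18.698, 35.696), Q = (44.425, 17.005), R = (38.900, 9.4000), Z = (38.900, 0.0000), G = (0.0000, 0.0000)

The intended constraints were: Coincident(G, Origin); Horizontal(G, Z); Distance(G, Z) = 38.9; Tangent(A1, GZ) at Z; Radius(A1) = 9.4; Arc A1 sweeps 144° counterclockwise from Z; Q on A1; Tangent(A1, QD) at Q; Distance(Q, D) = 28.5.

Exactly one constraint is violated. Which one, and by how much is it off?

Distance(Q, D) = 28.5 — off by 3.30.

G = (0.00, 0.00) ✓; G.y = 0.00, Z.y = 0.00 ✓; |GZ| = 38.90 ✓; ∠(RZ, ZG) = 90.00° ✓; |RZ| = 9.400 ✓; bearing(R→Q) − bearing(R→Z) = 144.0° ✓; |RQ| = 9.400 ✓; ∠(RQ, QD) = 90.00° ✓; |QD| = 31.80 ✗.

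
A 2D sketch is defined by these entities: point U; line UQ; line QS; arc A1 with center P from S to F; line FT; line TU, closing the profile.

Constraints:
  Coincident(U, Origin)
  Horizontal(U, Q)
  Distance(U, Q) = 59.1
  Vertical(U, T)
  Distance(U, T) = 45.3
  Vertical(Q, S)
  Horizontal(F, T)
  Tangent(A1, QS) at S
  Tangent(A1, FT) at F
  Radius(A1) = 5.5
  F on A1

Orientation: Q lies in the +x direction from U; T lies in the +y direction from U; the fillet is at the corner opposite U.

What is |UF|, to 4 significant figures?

70.18

U is at the origin; U and Q share the same y with |UQ| = 59.1 and Q on the +x side, so Q = (59.10, 0.000). UT is vertical with |UT| = 45.3 and T on the +y side, so T = (0.000, 45.30). The virtual corner opposite U is at (59.10, 45.30). Since A1 is tangent to QS there, PS ⟂ QS and A1 meets FT tangentially, so PF is at right angles to FT, with radius 5.5, so the center P sits 5.5 in from both sides at P = (53.60, 39.80). That places the tangent points at S = (59.10, 39.80) on QS and F = (53.60, 45.30) on FT. Then |UF| = |F − U| = 70.18.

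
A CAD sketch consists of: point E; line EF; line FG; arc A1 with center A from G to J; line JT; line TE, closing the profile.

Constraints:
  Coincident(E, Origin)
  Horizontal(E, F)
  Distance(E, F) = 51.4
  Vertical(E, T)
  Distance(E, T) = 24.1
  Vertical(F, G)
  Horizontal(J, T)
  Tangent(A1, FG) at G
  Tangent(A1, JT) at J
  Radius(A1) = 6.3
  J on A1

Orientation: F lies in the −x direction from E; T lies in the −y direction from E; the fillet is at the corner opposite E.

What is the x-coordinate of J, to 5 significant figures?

-45.100

The virtual corner opposite E is at (-51.400, -24.100). The tangent condition forces AG to be normal to FG and the tangent condition forces AJ to be normal to JT, with radius 6.3, so the center A sits 6.3 in from both sides at A = (-45.100, -17.800). That places the tangent points at G = (-51.400, -17.800) on FG and J = (-45.100, -24.100) on JT. So J.x = -45.100.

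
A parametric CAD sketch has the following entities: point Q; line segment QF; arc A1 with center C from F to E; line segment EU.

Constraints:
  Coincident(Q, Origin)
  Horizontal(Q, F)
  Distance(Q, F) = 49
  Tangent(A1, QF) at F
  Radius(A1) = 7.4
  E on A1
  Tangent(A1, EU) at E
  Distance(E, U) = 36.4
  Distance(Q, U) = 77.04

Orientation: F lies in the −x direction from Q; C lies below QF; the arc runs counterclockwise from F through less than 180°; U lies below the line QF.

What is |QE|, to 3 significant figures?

56.4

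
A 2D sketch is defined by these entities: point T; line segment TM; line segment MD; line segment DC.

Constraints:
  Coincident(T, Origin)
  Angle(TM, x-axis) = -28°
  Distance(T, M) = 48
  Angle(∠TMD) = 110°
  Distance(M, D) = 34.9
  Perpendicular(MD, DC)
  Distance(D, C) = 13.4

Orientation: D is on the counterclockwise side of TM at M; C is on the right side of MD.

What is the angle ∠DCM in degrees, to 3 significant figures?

69.0°

∠TMD = 110.0°, so MD runs at -28.0° + (180° − 110.0°) = 42.0° from the x-axis; with |MD| = 34.9, D = M + 34.9·(cos 42.0°, sin 42.0°) = (68.3, 0.818). MD is perpendicular to DC; with |DC| = 13.4 on the right of MD, C = D + 13.4·(0.669, -0.743) = (77.3, -9.14). Then cos ∠DCM = CD·CM / (|CD||CM|), giving 69.0°.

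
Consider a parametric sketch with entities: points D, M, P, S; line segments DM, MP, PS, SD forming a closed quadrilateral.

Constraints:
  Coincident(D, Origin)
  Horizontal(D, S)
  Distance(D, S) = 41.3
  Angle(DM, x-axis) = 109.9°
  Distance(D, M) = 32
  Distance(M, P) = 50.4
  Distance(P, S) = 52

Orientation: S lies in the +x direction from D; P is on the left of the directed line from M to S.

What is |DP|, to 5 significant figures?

62.163

D is at the origin; D and S share the same y with |DS| = 41.3 and S in +x, so S = (41.3, 0). DM runs at 109.9° with |DM| = 32.0, so M = (-10.892, 30.089). P is determined by |MP| = 50.4 and |PS| = 52.0 together: it lies at the intersection of circle(M, 50.4) and circle(S, 52.0). With |MS| = 60.244, the foot of the radical line on MS is 28.762 from M and the perpendicular offset is √(50.4² − 28.762²) = 41.387. Taking the left-of-MS solution: P = (34.697, 51.579).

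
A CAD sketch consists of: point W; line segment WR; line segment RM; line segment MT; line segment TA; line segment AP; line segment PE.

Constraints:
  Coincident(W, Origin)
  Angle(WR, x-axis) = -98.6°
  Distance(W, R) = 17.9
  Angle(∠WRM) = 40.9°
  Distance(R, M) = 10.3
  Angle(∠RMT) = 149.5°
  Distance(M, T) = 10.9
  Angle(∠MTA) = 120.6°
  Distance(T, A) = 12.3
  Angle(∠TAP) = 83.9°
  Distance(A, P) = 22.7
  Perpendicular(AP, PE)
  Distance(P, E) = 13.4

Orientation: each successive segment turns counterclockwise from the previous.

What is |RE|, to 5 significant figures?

2.5856

W is at the origin; WR runs at -98.6° with length 17.9, so R = (-2.6767, -17.699). ∠WRM = 40.9° gives RM at 40.500° from the x-axis; with |RM| = 10.3, M = (5.1555, -11.009). ∠RMT = 149.5° gives MT at 71.000° from the x-axis; with |MT| = 10.9, T = (8.7042, -0.70327). ∠MTA = 120.6° gives TA at 130.40° from the x-axis; with |TA| = 12.3, A = (0.73232, 8.6636). ∠TAP = 83.9° gives AP at -133.50° from the x-axis; with |AP| = 22.7, P = (-14.893, -7.8023). The perpendicularity gives PE at right angles to AP, so PE runs at -43.500°; with |PE| = 13.4, E = (-5.1733, -17.026). Then |RE| = |E − R| = 2.5856.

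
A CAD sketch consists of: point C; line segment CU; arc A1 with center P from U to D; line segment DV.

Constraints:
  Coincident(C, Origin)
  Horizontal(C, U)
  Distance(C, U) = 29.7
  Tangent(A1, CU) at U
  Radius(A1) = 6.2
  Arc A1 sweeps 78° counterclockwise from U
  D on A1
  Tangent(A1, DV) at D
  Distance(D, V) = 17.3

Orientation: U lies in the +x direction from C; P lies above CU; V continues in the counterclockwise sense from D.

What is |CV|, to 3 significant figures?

45.0

On A1, U sits at bearing -90° from P; a 78° counterclockwise sweep puts D at bearing -12°, so D = P + 6.2·(cos -12°, sin -12°) = (35.8, 4.91). Tangency of A1 to DV means the radius PD is perpendicular to DV, so DV runs along (−sin -12°, cos -12°); with |DV| = 17.3, V = (39.4, 21.8). Then |CV| = |V − C| = 45.0.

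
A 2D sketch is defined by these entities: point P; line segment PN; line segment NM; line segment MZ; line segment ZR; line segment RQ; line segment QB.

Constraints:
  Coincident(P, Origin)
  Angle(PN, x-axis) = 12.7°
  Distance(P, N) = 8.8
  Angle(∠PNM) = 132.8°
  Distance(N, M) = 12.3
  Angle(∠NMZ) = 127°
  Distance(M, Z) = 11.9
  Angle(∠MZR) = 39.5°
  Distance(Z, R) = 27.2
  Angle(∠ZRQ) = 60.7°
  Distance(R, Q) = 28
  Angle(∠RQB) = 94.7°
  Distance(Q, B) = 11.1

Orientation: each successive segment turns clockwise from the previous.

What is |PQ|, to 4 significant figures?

29.89

P is at the origin; PN runs at 12.7° with length 8.8, so N = (8.585, 1.935). ∠PNM = 132.8° gives NM at -34.50° from the x-axis; with |NM| = 12.3, M = (18.72, -5.032). ∠NMZ = 127.0° gives MZ at -87.50° from the x-axis; with |MZ| = 11.9, Z = (19.24, -16.92). ∠MZR = 39.5° gives ZR at 132.0° from the x-axis; with |ZR| = 27.2, R = (1.040, 3.293). ∠ZRQ = 60.7° gives RQ at 12.70° from the x-axis; with |RQ| = 28.0, Q = (28.36, 9.448). Then |PQ| = |Q − P| = 29.89.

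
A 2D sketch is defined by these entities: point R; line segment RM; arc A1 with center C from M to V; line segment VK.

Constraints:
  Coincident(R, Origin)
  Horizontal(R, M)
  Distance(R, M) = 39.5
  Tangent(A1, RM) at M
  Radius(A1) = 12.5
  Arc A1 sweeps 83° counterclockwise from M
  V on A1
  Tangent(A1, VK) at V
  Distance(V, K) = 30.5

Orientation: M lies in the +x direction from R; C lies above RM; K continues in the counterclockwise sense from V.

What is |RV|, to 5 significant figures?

53.055

R is at the origin; R and M share the same y with |RM| = 39.5 and M on the +x side, so M = (39.500, 0.0000). A1 meets RM tangentially, so CM is at right angles to RM, so C = M + (0, 12.5) = (39.500, 12.500). On A1, M sits at bearing -90° from C; an 83° counterclockwise sweep puts V at bearing -7°, so V = C + 12.5·(cos -7°, sin -7°) = (51.907, 10.977). Then |RV| = |V − R| = 53.055.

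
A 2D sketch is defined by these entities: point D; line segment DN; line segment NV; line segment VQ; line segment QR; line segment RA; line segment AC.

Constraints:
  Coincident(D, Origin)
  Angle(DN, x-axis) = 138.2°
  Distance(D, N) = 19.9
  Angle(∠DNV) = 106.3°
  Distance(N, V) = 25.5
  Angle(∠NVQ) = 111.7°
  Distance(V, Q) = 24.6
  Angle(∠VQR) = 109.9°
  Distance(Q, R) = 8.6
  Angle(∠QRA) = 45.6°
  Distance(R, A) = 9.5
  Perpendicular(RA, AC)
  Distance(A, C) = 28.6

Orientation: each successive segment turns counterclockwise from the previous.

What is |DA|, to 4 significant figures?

34.21

∠VQR = 109.9° gives QR at -9.700° from the x-axis; with |QR| = 8.6, R = (-23.65, -25.87). ∠QRA = 45.6° gives RA at 124.7° from the x-axis; with |RA| = 9.5, A = (-29.06, -18.06). Then |DA| = |A − D| = 34.21.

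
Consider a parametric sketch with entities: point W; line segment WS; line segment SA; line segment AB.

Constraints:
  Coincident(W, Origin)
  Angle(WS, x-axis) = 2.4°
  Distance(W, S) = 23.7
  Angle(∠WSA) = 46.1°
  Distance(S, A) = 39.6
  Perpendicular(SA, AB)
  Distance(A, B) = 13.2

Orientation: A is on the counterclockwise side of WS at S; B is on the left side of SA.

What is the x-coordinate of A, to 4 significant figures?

-4.950

W is at the origin; WS runs at 2.4° with length 23.7, so S = 23.7·(cos 2.4°, sin 2.4°) = (23.68, 0.9925). ∠WSA = 46.1°, so SA runs at 2.4° + (180° − 46.1°) = 136.3° from the x-axis; with |SA| = 39.6, A = S + 39.6·(cos 136.3°, sin 136.3°) = (-4.950, 28.35). So A.x = -4.950.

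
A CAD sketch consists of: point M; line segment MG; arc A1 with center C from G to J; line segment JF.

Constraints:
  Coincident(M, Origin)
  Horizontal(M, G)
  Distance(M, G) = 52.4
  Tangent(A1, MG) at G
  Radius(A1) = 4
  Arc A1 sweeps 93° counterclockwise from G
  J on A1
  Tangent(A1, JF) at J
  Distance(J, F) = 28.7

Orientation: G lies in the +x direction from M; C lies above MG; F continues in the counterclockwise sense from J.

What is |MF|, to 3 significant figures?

64.0

M is at the origin; MG is horizontal with |MG| = 52.4 and G on the +x side, so G = (52.4, 0.00). Since A1 is tangent to MG there, CG ⟂ MG, so C = G + (0, 4) = (52.4, 4.00). On A1, G sits at bearing -90° from C; a 93° counterclockwise sweep puts J at bearing 3°, so J = C + 4.0·(cos 3°, sin 3°) = (56.4, 4.21). Tangency of A1 to JF means the radius CJ is perpendicular to JF, so JF runs along (−sin 3°, cos 3°); with |JF| = 28.7, F = (54.9, 32.9). Then |MF| = |F − M| = 64.0.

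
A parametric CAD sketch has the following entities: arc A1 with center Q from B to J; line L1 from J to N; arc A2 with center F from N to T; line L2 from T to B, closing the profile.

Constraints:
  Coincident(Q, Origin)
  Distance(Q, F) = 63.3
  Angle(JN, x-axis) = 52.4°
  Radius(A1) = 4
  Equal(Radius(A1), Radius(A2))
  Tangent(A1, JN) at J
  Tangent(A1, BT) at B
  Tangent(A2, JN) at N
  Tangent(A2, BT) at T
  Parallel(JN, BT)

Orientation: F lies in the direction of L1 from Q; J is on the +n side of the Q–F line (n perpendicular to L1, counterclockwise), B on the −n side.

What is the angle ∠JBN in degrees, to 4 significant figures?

82.80°

Tangency of A1 to both parallel lines with radius 4.0 puts J and B at Q ± 4.0·n: J = (-3.169, 2.441), B = (3.169, -2.441). Equal radii place N and T the same way about F: N = F + 4.0·n = (35.45, 52.59), T = F − 4.0·n = (41.79, 47.71). Then cos ∠JBN = BJ·BN / (|BJ||BN|), giving 82.80°.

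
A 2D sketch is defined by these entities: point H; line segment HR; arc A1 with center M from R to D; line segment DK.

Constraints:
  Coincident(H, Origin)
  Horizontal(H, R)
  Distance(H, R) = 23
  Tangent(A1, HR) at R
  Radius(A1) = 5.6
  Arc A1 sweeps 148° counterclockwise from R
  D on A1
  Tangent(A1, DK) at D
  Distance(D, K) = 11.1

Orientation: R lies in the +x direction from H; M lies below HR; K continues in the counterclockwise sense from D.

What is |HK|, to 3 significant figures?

33.6

H is at the origin; HR is horizontal with |HR| = 23.0 and R on the +x side, so R = (23.0, 0.00). Tangency of A1 to HR means the radius MR is perpendicular to HR, so M = R + (0, -5.6) = (23.0, -5.60). On A1, R sits at bearing 90° from M; a 148° counterclockwise sweep puts D at bearing 238°, so D = M + 5.6·(cos 238°, sin 238°) = (20.0, -10.3). The tangent condition forces MD to be normal to DK, so DK runs along (−sin 238°, cos 238°); with |DK| = 11.1, K = (29.4, -16.2). Then |HK| = |K − H| = 33.6.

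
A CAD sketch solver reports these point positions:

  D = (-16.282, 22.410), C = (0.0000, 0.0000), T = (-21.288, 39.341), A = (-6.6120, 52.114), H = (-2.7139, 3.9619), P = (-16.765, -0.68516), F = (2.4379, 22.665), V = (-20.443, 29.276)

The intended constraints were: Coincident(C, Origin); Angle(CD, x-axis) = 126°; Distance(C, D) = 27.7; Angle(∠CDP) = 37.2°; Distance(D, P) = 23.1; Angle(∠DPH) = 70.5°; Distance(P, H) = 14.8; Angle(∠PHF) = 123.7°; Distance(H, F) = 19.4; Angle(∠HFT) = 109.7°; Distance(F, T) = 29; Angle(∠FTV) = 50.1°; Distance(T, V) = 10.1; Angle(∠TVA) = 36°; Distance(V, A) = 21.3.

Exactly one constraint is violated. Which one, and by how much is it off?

Distance(V, A) = 21.3 — off by 5.40.

C = (0.00, 0.00) ✓; CD at 126.0° ✓; |CD| = 27.70 ✓; ∠CDP = 37.20° ✓; |DP| = 23.10 ✓; ∠DPH = 70.50° ✓; |PH| = 14.80 ✓; ∠PHF = 123.7° ✓; |HF| = 19.40 ✓; ∠HFT = 109.7° ✓; |FT| = 29.00 ✓; ∠FTV = 50.10° ✓; |TV| = 10.10 ✓; ∠TVA = 36.00° ✓; |VA| = 26.70 ✗.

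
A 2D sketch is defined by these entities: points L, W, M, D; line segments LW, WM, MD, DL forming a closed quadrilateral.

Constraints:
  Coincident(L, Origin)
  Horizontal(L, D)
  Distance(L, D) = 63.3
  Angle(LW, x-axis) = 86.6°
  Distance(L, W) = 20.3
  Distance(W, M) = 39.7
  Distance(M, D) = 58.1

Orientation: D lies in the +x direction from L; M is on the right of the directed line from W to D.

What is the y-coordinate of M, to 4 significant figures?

-18.79

Checks: |WM| = 39.70 ✓; |MD| = 58.10 ✓.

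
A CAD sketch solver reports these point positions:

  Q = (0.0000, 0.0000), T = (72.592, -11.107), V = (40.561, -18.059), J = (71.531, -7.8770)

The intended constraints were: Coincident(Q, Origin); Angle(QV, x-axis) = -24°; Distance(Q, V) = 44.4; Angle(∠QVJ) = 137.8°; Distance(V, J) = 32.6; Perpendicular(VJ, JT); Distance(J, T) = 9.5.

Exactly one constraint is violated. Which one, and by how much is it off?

Distance(J, T) = 9.5 — off by 6.10.

Q = (0.00, 0.00) ✓; QV at -24.00° ✓; |QV| = 44.40 ✓; ∠QVJ = 137.8° ✓; |VJ| = 32.60 ✓; ∠(VJ, JT) = 90.01° ✓; |JT| = 3.400 ✗.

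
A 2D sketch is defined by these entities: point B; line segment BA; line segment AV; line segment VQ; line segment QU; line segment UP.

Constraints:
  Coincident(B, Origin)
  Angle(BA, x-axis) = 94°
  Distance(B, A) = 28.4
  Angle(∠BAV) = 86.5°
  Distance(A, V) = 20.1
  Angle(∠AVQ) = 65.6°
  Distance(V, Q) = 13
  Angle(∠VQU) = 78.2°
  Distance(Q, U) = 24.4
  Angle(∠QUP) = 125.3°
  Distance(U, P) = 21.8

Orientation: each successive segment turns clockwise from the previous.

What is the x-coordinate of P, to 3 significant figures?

-6.81

B is at the origin; BA runs at 94.0° with length 28.4, so A = (-1.98, 28.3). ∠BAV = 86.5° gives AV at 0.500° from the x-axis; with |AV| = 20.1, V = (18.1, 28.5). ∠AVQ = 65.6° gives VQ at -114° from the x-axis; with |VQ| = 13.0, Q = (12.9, 16.6). ∠VQU = 78.2° gives QU at 144° from the x-axis; with |QU| = 24.4, U = (-6.96, 30.9). ∠QUP = 125.3° gives UP at 89.6° from the x-axis; with |UP| = 21.8, P = (-6.81, 52.7). So P.x = -6.81.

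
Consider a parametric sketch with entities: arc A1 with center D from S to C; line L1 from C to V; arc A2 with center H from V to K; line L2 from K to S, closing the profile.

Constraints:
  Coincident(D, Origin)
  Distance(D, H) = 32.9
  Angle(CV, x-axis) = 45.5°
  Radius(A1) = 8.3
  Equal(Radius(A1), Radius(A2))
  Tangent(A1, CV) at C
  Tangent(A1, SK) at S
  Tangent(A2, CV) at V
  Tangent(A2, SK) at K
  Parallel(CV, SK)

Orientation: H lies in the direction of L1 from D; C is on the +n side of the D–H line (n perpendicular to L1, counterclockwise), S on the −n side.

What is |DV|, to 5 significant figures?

33.931

The slot axis is L1's direction at 45.5°, so u = (cos 45.5°, sin 45.5°) = (0.70091, 0.71325) and n = (−sin 45.5°, cos 45.5°) = (-0.71325, 0.70091). D is at the origin and H lies 32.9 along u from D, so H = 32.9·u = (23.060, 23.466). Tangency of A1 to both parallel lines with radius 8.3 puts C and S at D ± 8.3·n: C = (-5.9200, 5.8175), S = (5.9200, -5.8175). Equal radii place V and K the same way about H: V = H + 8.3·n = (17.140, 29.283), K = H − 8.3·n = (28.980, 17.648). Then |DV| = |V − D| = 33.931.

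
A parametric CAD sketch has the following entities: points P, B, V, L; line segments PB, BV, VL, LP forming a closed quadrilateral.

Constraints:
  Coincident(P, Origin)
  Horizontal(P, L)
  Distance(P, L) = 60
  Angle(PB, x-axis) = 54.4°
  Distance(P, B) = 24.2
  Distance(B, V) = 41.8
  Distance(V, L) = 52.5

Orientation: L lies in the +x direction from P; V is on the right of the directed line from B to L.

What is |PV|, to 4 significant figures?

25.32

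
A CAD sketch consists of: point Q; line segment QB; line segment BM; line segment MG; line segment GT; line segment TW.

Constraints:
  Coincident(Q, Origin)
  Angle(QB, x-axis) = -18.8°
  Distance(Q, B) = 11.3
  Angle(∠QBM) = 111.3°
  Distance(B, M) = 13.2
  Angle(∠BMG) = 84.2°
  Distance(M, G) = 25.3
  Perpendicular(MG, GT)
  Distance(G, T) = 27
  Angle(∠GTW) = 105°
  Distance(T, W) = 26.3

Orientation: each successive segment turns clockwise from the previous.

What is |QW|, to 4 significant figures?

21.53

Q is at the origin; QB runs at -18.8° with length 11.3, so B = (10.70, -3.642). ∠QBM = 111.3° gives BM at -87.50° from the x-axis; with |BM| = 13.2, M = (11.27, -16.83). ∠BMG = 84.2° gives MG at 176.7° from the x-axis; with |MG| = 25.3, G = (-13.99, -15.37). MG ⟂ GT, so GT runs at 86.70°; with |GT| = 27.0, T = (-12.43, 11.58). ∠GTW = 105.0° gives TW at 11.70° from the x-axis; with |TW| = 26.3, W = (13.32, 16.92). Then |QW| = |W − Q| = 21.53.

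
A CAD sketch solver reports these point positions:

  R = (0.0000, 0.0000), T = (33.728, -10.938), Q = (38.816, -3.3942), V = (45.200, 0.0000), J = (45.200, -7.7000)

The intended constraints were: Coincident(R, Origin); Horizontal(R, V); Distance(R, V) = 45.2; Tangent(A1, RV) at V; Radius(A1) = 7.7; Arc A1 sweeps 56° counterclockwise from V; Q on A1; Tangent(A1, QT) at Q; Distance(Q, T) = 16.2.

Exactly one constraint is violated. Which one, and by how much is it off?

Distance(Q, T) = 16.2 — off by 7.10.

R = (0.00, 0.00) ✓; R.y = 0.00, V.y = 0.00 ✓; |RV| = 45.20 ✓; ∠(JV, VR) = 90.00° ✓; |JV| = 7.700 ✓; bearing(J→Q) − bearing(J→V) = 56.00° ✓; |JQ| = 7.700 ✓; ∠(JQ, QT) = 90.00° ✓; |QT| = 9.099 ✗.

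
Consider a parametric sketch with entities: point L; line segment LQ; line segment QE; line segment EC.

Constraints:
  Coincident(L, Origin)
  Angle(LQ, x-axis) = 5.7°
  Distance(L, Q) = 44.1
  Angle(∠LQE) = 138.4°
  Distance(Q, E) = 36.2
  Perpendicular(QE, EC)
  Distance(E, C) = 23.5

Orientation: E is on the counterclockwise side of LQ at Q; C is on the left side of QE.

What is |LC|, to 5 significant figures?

69.419

L is at the origin; LQ runs at 5.7° with length 44.1, so Q = 44.1·(cos 5.7°, sin 5.7°) = (43.882, 4.3800). ∠LQE = 138.4°, so QE runs at 5.7° + (180° − 138.4°) = 47.300° from the x-axis; with |QE| = 36.2, E = Q + 36.2·(cos 47.300°, sin 47.300°) = (68.431, 30.984). The perpendicularity gives EC at right angles to QE; with |EC| = 23.5 on the left of QE, C = E + 23.5·(-0.73491, 0.67816) = (51.161, 46.921). Then |LC| = |C − L| = 69.419.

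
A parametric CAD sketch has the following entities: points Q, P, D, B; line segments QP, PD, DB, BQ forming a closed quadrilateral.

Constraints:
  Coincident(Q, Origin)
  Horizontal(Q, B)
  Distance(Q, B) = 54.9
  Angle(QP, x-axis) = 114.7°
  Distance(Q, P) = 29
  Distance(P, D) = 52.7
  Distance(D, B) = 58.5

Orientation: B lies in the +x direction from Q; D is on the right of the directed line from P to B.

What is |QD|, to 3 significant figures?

24.6

Checks: |QB| = 54.90 ✓; |QP| = 29.00 ✓; |PD| = 52.70 ✓; |DB| = 58.50 ✓.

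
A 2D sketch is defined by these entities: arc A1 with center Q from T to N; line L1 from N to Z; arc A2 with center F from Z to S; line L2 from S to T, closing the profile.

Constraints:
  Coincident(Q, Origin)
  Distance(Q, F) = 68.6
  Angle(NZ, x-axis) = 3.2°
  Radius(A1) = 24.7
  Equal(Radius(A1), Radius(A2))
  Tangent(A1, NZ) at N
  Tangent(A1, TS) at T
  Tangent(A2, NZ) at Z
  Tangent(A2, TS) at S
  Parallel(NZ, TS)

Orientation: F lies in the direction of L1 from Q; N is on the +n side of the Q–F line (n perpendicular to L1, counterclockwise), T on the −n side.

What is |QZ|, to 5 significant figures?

72.911

The slot axis is L1's direction at 3.2°, so u = (cos 3.2°, sin 3.2°) = (0.99844, 0.055822) and n = (−sin 3.2°, cos 3.2°) = (-0.055822, 0.99844). Q is at the origin and F lies 68.6 along u from Q, so F = 68.6·u = (68.493, 3.8294). Tangency of A1 to both parallel lines with radius 24.7 puts N and T at Q ± 24.7·n: N = (-1.3788, 24.661), T = (1.3788, -24.661). Equal radii place Z and S the same way about F: Z = F + 24.7·n = (67.114, 28.491), S = F − 24.7·n = (69.872, -20.832). Then |QZ| = |Z − Q| = 72.911.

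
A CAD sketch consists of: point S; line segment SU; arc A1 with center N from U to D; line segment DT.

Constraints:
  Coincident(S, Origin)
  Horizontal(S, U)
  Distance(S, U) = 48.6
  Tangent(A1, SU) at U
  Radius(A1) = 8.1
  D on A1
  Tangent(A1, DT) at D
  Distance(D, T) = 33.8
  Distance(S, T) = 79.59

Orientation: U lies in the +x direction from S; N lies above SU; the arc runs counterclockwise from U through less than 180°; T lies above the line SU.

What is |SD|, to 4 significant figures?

55.84

Checks: |SU| = 48.60 ✓; ∠(NU, US) = 90.00° ✓; |ND| = 8.100 ✓; ∠(ND, DT) = 90.00° ✓; |DT| = 33.80 ✓; |ST| = 79.59 ✓.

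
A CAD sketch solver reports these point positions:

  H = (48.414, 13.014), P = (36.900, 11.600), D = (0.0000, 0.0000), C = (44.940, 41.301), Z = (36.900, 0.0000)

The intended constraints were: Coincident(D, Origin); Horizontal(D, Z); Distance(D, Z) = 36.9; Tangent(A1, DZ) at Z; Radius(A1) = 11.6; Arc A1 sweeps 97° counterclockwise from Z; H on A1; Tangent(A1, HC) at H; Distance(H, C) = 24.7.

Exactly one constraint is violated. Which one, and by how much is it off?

Distance(H, C) = 24.7 — off by 3.80.

D = (0.00, 0.00) ✓; D.y = 0.00, Z.y = 0.00 ✓; |DZ| = 36.90 ✓; ∠(PZ, ZD) = 90.00° ✓; |PZ| = 11.60 ✓; bearing(P→H) − bearing(P→Z) = 97.00° ✓; |PH| = 11.60 ✓; ∠(PH, HC) = 90.00° ✓; |HC| = 28.50 ✗.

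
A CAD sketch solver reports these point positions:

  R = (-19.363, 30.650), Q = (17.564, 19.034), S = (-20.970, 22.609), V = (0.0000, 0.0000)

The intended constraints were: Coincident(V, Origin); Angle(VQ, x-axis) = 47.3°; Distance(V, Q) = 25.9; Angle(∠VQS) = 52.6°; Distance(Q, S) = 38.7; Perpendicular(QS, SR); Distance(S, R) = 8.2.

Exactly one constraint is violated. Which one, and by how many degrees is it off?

Perpendicular(QS, SR) — off by 6.00°.

V = (0.00, 0.00) ✓; VQ at 47.30° ✓; |VQ| = 25.90 ✓; ∠VQS = 52.60° ✓; |QS| = 38.70 ✓; ∠(QS, SR) = 96.00° ✗; |SR| = 8.200 ✓.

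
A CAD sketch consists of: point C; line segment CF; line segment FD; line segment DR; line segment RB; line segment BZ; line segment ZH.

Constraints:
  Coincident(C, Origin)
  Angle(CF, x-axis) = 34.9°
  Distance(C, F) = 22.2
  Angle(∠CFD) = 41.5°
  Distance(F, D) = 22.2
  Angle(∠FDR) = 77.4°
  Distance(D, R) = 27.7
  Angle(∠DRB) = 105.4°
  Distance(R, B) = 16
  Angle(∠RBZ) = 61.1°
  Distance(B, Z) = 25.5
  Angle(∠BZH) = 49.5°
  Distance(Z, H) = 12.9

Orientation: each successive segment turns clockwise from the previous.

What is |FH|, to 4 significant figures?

23.53

C is at the origin; CF runs at 34.9° with length 22.2, so F = (18.21, 12.70). ∠CFD = 41.5° gives FD at -103.6° from the x-axis; with |FD| = 22.2, D = (12.99, -8.876). ∠FDR = 77.4° gives DR at 153.8° from the x-axis; with |DR| = 27.7, R = (-11.87, 3.354). ∠DRB = 105.4° gives RB at 79.20° from the x-axis; with |RB| = 16.0, B = (-8.869, 19.07). ∠RBZ = 61.1° gives BZ at -39.70° from the x-axis; with |BZ| = 25.5, Z = (10.75, 2.782). ∠BZH = 49.5° gives ZH at -170.2° from the x-axis; with |ZH| = 12.9, H = (-1.961, 0.5861). Then |FH| = |H − F| = 23.53.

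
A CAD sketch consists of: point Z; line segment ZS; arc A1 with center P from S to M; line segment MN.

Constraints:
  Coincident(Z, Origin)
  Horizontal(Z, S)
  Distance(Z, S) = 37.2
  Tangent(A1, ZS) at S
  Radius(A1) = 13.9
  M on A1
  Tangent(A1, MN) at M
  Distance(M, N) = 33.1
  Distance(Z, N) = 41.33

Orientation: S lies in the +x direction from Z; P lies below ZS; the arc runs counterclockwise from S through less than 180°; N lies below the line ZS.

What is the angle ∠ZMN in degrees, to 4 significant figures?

88.19°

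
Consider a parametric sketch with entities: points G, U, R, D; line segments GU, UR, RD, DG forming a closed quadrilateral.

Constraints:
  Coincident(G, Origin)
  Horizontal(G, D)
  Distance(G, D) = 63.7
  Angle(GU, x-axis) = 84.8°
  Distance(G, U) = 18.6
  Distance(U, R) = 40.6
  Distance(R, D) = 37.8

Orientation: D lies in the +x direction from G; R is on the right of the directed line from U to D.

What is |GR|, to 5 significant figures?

30.616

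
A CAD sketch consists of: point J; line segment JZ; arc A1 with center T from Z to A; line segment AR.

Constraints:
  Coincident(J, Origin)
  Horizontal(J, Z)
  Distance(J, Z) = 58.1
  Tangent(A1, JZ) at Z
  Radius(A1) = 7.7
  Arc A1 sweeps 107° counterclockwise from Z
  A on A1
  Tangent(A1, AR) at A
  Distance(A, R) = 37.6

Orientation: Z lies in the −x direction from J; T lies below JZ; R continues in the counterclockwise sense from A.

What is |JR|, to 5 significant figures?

71.236

On A1, Z sits at bearing 90° from T; a 107° counterclockwise sweep puts A at bearing 197°, so A = T + 7.7·(cos 197°, sin 197°) = (-65.464, -9.9513). Since A1 is tangent to AR there, TA ⟂ AR, so AR runs along (−sin 197°, cos 197°); with |AR| = 37.6, R = (-54.470, -45.908). Then |JR| = |R − J| = 71.236.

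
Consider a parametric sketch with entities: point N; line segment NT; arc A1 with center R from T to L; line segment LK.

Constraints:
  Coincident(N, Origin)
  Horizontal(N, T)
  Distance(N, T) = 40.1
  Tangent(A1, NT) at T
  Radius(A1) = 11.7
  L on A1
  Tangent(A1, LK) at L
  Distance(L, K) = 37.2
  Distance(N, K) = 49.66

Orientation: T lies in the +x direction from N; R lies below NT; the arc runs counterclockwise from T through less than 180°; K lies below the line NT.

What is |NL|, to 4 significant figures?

30.10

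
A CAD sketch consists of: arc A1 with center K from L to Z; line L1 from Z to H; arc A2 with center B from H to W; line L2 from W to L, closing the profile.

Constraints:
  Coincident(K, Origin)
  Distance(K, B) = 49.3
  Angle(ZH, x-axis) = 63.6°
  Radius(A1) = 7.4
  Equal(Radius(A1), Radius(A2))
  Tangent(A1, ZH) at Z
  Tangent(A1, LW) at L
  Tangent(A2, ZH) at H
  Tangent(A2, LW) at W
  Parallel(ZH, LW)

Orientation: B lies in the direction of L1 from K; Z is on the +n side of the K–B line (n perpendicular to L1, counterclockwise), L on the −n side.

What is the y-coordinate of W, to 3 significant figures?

40.9

Tangency of A1 to both parallel lines with radius 7.4 puts Z and L at K ± 7.4·n: Z = (-6.63, 3.29), L = (6.63, -3.29). Equal radii place H and W the same way about B: H = B + 7.4·n = (15.3, 47.4), W = B − 7.4·n = (28.5, 40.9). So W.y = 40.9.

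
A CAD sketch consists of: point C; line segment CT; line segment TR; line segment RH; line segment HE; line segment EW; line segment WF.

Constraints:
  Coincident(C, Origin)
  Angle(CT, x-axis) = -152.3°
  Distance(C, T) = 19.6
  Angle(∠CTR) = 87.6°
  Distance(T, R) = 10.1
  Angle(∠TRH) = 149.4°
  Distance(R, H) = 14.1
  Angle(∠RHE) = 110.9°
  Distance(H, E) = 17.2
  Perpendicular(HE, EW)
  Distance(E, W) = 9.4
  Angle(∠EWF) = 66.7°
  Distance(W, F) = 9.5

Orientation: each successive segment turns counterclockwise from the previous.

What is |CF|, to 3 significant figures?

15.3

The perpendicularity gives EW at right angles to HE, so EW runs at 130°; with |EW| = 9.4, W = (7.21, -6.52). ∠EWF = 66.7° gives WF at -117° from the x-axis; with |WF| = 9.5, F = (2.91, -15.0). Then |CF| = |F − C| = 15.3.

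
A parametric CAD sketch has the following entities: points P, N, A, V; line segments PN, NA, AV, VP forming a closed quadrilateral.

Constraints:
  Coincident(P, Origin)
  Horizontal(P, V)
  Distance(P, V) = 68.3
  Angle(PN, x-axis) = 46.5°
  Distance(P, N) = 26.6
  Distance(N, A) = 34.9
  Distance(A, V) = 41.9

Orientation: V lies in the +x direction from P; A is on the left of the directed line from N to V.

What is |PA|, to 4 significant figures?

60.90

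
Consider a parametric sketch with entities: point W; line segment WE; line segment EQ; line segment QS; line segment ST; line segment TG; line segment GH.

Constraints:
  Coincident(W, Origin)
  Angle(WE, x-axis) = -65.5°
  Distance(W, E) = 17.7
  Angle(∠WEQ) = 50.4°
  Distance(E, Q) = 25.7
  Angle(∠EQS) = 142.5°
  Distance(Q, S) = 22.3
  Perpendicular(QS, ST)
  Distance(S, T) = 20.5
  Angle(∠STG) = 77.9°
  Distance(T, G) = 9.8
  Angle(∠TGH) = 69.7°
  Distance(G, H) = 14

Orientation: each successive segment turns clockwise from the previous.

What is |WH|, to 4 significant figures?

26.72

W is at the origin; WE runs at -65.5° with length 17.7, so E = (7.340, -16.11). ∠WEQ = 50.4° gives EQ at 164.9° from the x-axis; with |EQ| = 25.7, Q = (-17.47, -9.411). ∠EQS = 142.5° gives QS at 127.4° from the x-axis; with |QS| = 22.3, S = (-31.02, 8.304). QS ⟂ ST, so ST runs at 37.40°; with |ST| = 20.5, T = (-14.73, 20.76). ∠STG = 77.9° gives TG at -64.70° from the x-axis; with |TG| = 9.8, G = (-10.54, 11.90). ∠TGH = 69.7° gives GH at -175.0° from the x-axis; with |GH| = 14.0, H = (-24.49, 10.68). Then |WH| = |H − W| = 26.72.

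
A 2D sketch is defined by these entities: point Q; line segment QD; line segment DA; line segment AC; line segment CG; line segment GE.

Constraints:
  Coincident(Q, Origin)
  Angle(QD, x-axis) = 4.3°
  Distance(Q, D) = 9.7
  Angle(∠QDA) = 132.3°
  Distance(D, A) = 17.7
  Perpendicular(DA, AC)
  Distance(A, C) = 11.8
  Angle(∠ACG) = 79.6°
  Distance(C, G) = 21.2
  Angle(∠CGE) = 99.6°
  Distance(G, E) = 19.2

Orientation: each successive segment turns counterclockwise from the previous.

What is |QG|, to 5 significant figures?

3.4697

DA ⟂ AC, so AC runs at 142.00°; with |AC| = 11.8, C = (11.271, 21.940). ∠ACG = 79.6° gives CG at -117.60° from the x-axis; with |CG| = 21.2, G = (1.4495, 3.1524). Then |QG| = |G − Q| = 3.4697.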